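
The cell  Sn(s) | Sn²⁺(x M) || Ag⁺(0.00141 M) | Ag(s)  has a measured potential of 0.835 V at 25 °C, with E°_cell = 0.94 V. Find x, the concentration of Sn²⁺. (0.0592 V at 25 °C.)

From the Nernst equation, log Q = n(E° − E)/0.0592 = 2(0.94 − 0.835)/0.0592 = 3.547, so Q = 3530.
With Q = [Sn²⁺]/[Ag⁺]^2 and the known concentrations, [Sn²⁺] in the numerator gives [Sn²⁺] = 0.007 M.

0.007 M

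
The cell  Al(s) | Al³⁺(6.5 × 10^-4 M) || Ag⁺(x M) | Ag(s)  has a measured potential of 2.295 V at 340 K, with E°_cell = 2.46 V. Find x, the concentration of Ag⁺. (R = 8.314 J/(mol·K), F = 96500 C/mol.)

3.1 × 10^-4 M

From the Nernst equation, ln Q = nF(E° − E)/RT = 3×96500×(2.46 − 2.295)/(8.314×340) = 16.898, so Q = 2.18 × 10^7.
With Q = [Al³⁺]/[Ag⁺]^3 and the known concentrations, [Ag⁺]^3 in the denominator gives [Ag⁺] = 3.1 × 10^-4 M.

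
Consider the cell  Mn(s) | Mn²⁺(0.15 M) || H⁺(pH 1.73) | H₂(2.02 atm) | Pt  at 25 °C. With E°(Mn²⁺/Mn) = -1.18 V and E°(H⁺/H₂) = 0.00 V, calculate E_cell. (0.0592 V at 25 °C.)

The hydrogen couple is the cathode, so E°_cell = 1.18 V; n = 2.
[H⁺] = 10^(−1.73) = 0.019 M, and Q = [Mn²⁺]·P(H₂) / [H⁺]^2 = 874.
E = E° − (0.0592/2) log Q = 1.18 − (0.0592/2)(2.941) = 1.093 V.

1.09 V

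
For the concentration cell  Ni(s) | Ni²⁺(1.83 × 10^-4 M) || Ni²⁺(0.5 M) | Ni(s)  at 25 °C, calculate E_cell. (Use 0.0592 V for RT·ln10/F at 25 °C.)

0.10 V

Both half-cells are Ni²⁺/Ni, so E°_cell = 0. The concentrated side is the cathode; the cell reaction moves Ni²⁺ from high to low concentration with n = 2.
Q = [Ni²⁺]_dilute/[Ni²⁺]_conc = 1.83 × 10^-4/0.5 = 3.66 × 10^-4.
E = 0 − (0.0592/2) log Q = −(0.0592/2)(-3.437) = 0.1017 V.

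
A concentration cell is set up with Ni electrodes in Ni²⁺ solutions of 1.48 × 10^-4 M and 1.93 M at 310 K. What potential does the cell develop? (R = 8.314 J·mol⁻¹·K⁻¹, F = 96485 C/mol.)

0.13 V

Both half-cells are Ni²⁺/Ni, so E°_cell = 0. The concentrated side is the cathode; the cell reaction moves Ni²⁺ from high to low concentration with n = 2.
Q = [Ni²⁺]_dilute/[Ni²⁺]_conc = 1.48 × 10^-4/1.93 = 7.67 × 10^-5.
E = 0 − (RT/nF) ln Q = −((8.314×310)/(2×96485))(-9.476) = 0.1266 V.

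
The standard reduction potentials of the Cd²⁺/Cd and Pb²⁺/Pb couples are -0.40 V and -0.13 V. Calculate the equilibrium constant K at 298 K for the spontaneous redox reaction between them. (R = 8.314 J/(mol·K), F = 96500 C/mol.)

E°_cell = -0.13 − (-0.40) = 0.27 V, with n = 2 electrons transferred.
At equilibrium E = 0, so the Nernst equation gives ln K = nFE°/RT = (2)(96500)(0.27)/((8.314)(298)) = 21.03.
K = e^21.03 = 1.4 × 10^9.

1.4 × 10^9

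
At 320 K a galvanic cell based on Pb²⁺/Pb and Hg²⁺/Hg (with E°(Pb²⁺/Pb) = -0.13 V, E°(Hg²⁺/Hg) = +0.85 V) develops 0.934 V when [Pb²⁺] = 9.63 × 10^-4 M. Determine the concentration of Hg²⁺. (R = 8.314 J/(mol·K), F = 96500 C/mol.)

3.4 × 10^-5 M

From the Nernst equation, ln Q = nF(E° − E)/RT = 2×96500×(0.98 − 0.934)/(8.314×320) = 3.337, so Q = 28.1.
With Q = [Pb²⁺]/[Hg²⁺] and the known concentrations, [Hg²⁺] in the denominator gives [Hg²⁺] = 3.4 × 10^-5 M.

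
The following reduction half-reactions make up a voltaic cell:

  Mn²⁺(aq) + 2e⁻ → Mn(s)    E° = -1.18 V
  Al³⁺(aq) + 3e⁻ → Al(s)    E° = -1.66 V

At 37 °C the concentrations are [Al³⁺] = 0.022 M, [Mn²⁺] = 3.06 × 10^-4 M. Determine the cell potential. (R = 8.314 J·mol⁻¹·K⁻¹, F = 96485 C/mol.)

The Mn²⁺/Mn couple has the higher reduction potential and acts as the cathode, so E°_cell = -1.18 − (-1.66) = 0.48 V.
Balancing electrons gives n = 6; the reaction quotient is Q = [Al³⁺]^2/[Mn²⁺]^3 = 1.69 × 10^7.
E = E° − (RT/nF) ln Q = 0.48 − (8.314×310)/(6×96485) × (16.642) = 0.480 − 0.074 = 0.406 V.

0.406 V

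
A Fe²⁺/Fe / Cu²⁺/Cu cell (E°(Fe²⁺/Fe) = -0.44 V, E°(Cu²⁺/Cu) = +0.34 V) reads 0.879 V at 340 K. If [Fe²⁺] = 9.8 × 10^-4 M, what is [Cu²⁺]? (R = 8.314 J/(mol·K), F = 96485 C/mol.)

From the Nernst equation, ln Q = nF(E° − E)/RT = 2×96485×(0.78 − 0.879)/(8.314×340) = -6.758, so Q = 0.00116.
With Q = [Fe²⁺]/[Cu²⁺] and the known concentrations, [Cu²⁺] in the denominator gives [Cu²⁺] = 0.84 M.

0.84 M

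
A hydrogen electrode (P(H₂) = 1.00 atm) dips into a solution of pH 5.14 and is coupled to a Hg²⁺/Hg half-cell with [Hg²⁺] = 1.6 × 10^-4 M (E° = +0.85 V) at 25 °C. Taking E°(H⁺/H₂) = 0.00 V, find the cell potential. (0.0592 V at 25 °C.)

The Hg²⁺/Hg couple is the cathode, so E°_cell = 0.85 V; n = 2.
[H⁺] = 10^(−5.14) = 7.2 × 10^-6 M, and Q = [H⁺]^2 / ([Hg²⁺]·P(H₂)) = 3.28 × 10^-7.
E = E° − (0.0592/2) log Q = 0.85 − (0.0592/2)(-6.484) = 1.042 V.

1.04 V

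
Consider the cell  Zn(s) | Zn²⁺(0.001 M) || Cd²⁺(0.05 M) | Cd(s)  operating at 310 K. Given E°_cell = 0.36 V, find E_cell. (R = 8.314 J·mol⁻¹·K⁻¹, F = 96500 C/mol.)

0.412 V

Balancing electrons gives n = 2; the reaction quotient is Q = [Zn²⁺]/[Cd²⁺] = 0.0200.
E = E° − (RT/nF) ln Q = 0.36 − (8.314×310)/(2×96500) × (-3.912) = 0.360 + 0.052 = 0.412 V.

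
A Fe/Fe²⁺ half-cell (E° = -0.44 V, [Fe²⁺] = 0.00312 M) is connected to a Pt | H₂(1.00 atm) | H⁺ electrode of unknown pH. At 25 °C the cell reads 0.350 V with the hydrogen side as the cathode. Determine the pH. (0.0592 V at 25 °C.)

E°_cell = 0.44 V and n = 2.
log Q = n(E° − E)/0.0592 = 2×(0.44 − 0.350)/0.0592 = 3.041.
With Q = [Fe²⁺]·P(H₂) / [H⁺]^2, solving for [H⁺] gives log[H⁺] = -2.773, so pH = 2.77.

pH = 2.77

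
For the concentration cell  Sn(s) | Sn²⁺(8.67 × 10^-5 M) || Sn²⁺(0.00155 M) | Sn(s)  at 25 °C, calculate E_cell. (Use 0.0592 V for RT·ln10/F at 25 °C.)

Both half-cells are Sn²⁺/Sn, so E°_cell = 0. The concentrated side is the cathode; the cell reaction moves Sn²⁺ from high to low concentration with n = 2.
Q = [Sn²⁺]_dilute/[Sn²⁺]_conc = 8.67 × 10^-5/0.00155 = 0.0559.
E = 0 − (0.0592/2) log Q = −(0.0592/2)(-1.252) = 0.0371 V.

0.037 V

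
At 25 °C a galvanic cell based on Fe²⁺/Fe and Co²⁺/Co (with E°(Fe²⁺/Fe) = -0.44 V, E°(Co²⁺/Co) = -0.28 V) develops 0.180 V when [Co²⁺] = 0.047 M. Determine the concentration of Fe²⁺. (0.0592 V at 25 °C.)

From the Nernst equation, log Q = n(E° − E)/0.0592 = 2(0.16 − 0.180)/0.0592 = -0.676, so Q = 0.211.
With Q = [Fe²⁺]/[Co²⁺] and the known concentrations, [Fe²⁺] in the numerator gives [Fe²⁺] = 0.0099 M.

0.0099 M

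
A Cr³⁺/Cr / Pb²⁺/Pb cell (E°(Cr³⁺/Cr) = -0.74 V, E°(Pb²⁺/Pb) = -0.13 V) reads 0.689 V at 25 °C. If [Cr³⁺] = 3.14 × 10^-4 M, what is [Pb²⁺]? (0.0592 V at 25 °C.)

From the Nernst equation, log Q = n(E° − E)/0.0592 = 6(0.61 − 0.689)/0.0592 = -8.007, so Q = 9.85 × 10^-9.
With Q = [Cr³⁺]^2/[Pb²⁺]^3 and the known concentrations, [Pb²⁺]^3 in the denominator gives [Pb²⁺] = 2.2 M.

2.2 M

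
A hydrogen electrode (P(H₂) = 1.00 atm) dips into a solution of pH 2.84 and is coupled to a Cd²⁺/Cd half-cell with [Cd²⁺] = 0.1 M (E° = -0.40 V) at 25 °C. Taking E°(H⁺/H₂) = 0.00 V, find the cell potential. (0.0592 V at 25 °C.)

The hydrogen couple is the cathode, so E°_cell = 0.40 V; n = 2.
[H⁺] = 10^(−2.84) = 0.0014 M, and Q = [Cd²⁺]·P(H₂) / [H⁺]^2 = 4.79 × 10^4.
E = E° − (0.0592/2) log Q = 0.40 − (0.0592/2)(4.680) = 0.261 V.

0.26 V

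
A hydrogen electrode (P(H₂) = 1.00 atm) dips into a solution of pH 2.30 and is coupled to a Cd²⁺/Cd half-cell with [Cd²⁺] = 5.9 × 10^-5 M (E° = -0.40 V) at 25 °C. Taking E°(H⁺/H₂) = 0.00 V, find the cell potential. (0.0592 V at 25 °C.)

The hydrogen couple is the cathode, so E°_cell = 0.40 V; n = 2.
[H⁺] = 10^(−2.30) = 0.0050 M, and Q = [Cd²⁺]·P(H₂) / [H⁺]^2 = 2.35.
E = E° − (0.0592/2) log Q = 0.40 − (0.0592/2)(0.371) = 0.389 V.

0.39 V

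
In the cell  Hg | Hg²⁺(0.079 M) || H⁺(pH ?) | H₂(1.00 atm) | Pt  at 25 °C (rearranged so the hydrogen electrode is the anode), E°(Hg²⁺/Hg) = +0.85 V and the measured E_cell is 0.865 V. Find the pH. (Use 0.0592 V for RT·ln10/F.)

E°_cell = 0.85 V and n = 2.
log Q = n(E° − E)/0.0592 = 2×(0.85 − 0.865)/0.0592 = -0.507.
With Q = [H⁺]^2 / ([Hg²⁺]·P(H₂)), solving for [H⁺] gives log[H⁺] = -0.805, so pH = 0.80.

pH = 0.80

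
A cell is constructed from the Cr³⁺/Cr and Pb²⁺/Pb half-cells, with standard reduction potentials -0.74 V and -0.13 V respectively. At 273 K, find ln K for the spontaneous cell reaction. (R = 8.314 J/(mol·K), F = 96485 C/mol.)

ln K = 155.6

E°_cell = -0.13 − (-0.74) = 0.61 V, with n = 6 electrons transferred.
At equilibrium E = 0, so the Nernst equation gives ln K = nFE°/RT = (6)(96485)(0.61)/((8.314)(273)) = 155.59.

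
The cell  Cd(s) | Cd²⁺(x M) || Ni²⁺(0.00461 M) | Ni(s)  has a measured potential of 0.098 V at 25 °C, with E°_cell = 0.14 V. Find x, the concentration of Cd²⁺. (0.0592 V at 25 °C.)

From the Nernst equation, log Q = n(E° − E)/0.0592 = 2(0.14 − 0.098)/0.0592 = 1.419, so Q = 26.2.
With Q = [Cd²⁺]/[Ni²⁺] and the known concentrations, [Cd²⁺] in the numerator gives [Cd²⁺] = 0.12 M.

0.12 M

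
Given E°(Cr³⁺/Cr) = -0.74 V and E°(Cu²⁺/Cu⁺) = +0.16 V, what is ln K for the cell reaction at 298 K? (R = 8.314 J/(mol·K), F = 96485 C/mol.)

E°_cell = +0.16 − (-0.74) = 0.90 V, with n = 3 electrons transferred.
At equilibrium E = 0, so the Nernst equation gives ln K = nFE°/RT = (3)(96485)(0.90)/((8.314)(298)) = 105.15.

ln K = 105.1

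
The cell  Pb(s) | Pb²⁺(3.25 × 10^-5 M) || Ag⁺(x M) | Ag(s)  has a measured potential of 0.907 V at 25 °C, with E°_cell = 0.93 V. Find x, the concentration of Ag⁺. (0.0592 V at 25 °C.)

0.0023 M

From the Nernst equation, log Q = n(E° − E)/0.0592 = 2(0.93 − 0.907)/0.0592 = 0.777, so Q = 5.98.
With Q = [Pb²⁺]/[Ag⁺]^2 and the known concentrations, [Ag⁺]^2 in the denominator gives [Ag⁺] = 0.0023 M.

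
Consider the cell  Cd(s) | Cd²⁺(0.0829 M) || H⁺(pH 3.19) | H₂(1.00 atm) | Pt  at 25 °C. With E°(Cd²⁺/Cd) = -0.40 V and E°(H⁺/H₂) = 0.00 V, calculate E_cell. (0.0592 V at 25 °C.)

0.24 V

The hydrogen couple is the cathode, so E°_cell = 0.40 V; n = 2.
[H⁺] = 10^(−3.19) = 6.5 × 10^-4 M, and Q = [Cd²⁺]·P(H₂) / [H⁺]^2 = 1.99 × 10^5.
E = E° − (0.0592/2) log Q = 0.40 − (0.0592/2)(5.299) = 0.243 V.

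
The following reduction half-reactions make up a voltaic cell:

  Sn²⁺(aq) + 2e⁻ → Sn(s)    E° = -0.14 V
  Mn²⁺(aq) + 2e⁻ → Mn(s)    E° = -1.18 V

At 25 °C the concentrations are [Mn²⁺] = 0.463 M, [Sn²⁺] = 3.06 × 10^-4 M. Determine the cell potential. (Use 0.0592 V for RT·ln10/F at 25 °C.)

0.946 V

The Sn²⁺/Sn couple has the higher reduction potential and acts as the cathode, so E°_cell = -0.14 − (-1.18) = 1.04 V.
Balancing electrons gives n = 2; the reaction quotient is Q = [Mn²⁺]/[Sn²⁺] = 1510.
At 25 °C, E = E° − (0.0592/n) log Q = 1.04 − (0.0592/2)(3.180) = 1.040 − 0.094 = 0.946 V.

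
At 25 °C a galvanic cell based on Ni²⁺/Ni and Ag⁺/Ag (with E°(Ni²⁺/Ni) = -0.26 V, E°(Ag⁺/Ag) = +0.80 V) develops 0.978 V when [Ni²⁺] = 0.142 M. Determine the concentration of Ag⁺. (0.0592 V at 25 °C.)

From the Nernst equation, log Q = n(E° − E)/0.0592 = 2(1.06 − 0.978)/0.0592 = 2.770, so Q = 589.
With Q = [Ni²⁺]/[Ag⁺]^2 and the known concentrations, [Ag⁺]^2 in the denominator gives [Ag⁺] = 0.016 M.

0.016 M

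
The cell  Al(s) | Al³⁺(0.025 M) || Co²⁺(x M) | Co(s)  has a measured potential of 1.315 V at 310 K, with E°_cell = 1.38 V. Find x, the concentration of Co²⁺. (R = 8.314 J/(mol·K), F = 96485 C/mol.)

From the Nernst equation, ln Q = nF(E° − E)/RT = 6×96485×(1.38 − 1.315)/(8.314×310) = 14.600, so Q = 2.19 × 10^6.
With Q = [Al³⁺]^2/[Co²⁺]^3 and the known concentrations, [Co²⁺]^3 in the denominator gives [Co²⁺] = 6.6 × 10^-4 M.

6.6 × 10^-4 M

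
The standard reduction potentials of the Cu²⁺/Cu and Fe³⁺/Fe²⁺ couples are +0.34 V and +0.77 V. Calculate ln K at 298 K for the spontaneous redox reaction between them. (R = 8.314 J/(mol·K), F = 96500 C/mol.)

E°_cell = +0.77 − (+0.34) = 0.43 V, with n = 2 electrons transferred.
At equilibrium E = 0, so the Nernst equation gives ln K = nFE°/RT = (2)(96500)(0.43)/((8.314)(298)) = 33.50.

ln K = 33.5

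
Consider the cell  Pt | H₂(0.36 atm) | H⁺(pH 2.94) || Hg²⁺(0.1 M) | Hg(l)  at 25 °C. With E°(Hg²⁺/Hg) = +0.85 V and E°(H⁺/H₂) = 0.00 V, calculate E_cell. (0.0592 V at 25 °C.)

The Hg²⁺/Hg couple is the cathode, so E°_cell = 0.85 V; n = 2.
[H⁺] = 10^(−2.94) = 0.0011 M, and Q = [H⁺]^2 / ([Hg²⁺]·P(H₂)) = 3.66 × 10^-5.
E = E° − (0.0592/2) log Q = 0.85 − (0.0592/2)(-4.436) = 0.981 V.

0.98 V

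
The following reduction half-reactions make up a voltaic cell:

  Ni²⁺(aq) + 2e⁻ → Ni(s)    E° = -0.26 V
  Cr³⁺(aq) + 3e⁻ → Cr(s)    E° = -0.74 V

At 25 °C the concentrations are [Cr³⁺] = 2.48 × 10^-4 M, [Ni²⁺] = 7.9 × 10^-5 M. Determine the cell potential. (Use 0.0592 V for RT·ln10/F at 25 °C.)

0.430 V

The Ni²⁺/Ni couple has the higher reduction potential and acts as the cathode, so E°_cell = -0.26 − (-0.74) = 0.48 V.
Balancing electrons gives n = 6; the reaction quotient is Q = [Cr³⁺]^2/[Ni²⁺]^3 = 1.25 × 10^5.
At 25 °C, E = E° − (0.0592/n) log Q = 0.48 − (0.0592/6)(5.096) = 0.480 − 0.050 = 0.430 V.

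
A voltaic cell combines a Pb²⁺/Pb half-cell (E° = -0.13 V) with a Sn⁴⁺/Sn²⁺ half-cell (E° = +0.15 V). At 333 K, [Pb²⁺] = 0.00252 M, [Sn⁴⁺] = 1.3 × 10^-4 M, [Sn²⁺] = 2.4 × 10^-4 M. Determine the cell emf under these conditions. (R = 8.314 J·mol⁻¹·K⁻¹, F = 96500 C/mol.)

The Sn⁴⁺/Sn²⁺ couple has the higher reduction potential and acts as the cathode, so E°_cell = +0.15 − (-0.13) = 0.28 V.
Balancing electrons gives n = 2; the reaction quotient is Q = [Pb²⁺]·[Sn²⁺]/[Sn⁴⁺] = 0.00465.
E = E° − (RT/nF) ln Q = 0.28 − (8.314×333)/(2×96500) × (-5.370) = 0.280 + 0.077 = 0.357 V.

0.357 V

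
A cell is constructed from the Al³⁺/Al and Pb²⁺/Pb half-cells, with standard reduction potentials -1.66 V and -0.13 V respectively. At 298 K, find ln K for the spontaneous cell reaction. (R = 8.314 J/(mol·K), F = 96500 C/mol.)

E°_cell = -0.13 − (-1.66) = 1.53 V, with n = 6 electrons transferred.
At equilibrium E = 0, so the Nernst equation gives ln K = nFE°/RT = (6)(96500)(1.53)/((8.314)(298)) = 357.56.

ln K = 357.6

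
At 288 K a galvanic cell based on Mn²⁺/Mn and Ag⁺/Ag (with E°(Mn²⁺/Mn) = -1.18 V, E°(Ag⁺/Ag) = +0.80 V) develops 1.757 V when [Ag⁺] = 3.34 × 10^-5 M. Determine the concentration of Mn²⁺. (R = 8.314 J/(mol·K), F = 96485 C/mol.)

From the Nernst equation, ln Q = nF(E° − E)/RT = 2×96485×(1.98 − 1.757)/(8.314×288) = 17.972, so Q = 6.38 × 10^7.
With Q = [Mn²⁺]/[Ag⁺]^2 and the known concentrations, [Mn²⁺] in the numerator gives [Mn²⁺] = 0.071 M.

0.071 M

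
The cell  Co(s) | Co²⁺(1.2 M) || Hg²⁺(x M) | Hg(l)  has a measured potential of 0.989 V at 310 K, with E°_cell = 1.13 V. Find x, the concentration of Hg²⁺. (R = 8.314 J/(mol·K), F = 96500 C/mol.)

From the Nernst equation, ln Q = nF(E° − E)/RT = 2×96500×(1.13 − 0.989)/(8.314×310) = 10.559, so Q = 3.85 × 10^4.
With Q = [Co²⁺]/[Hg²⁺] and the known concentrations, [Hg²⁺] in the denominator gives [Hg²⁺] = 3.1 × 10^-5 M.

3.1 × 10^-5 M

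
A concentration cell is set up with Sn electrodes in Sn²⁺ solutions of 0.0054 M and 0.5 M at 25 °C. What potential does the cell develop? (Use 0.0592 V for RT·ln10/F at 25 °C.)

Both half-cells are Sn²⁺/Sn, so E°_cell = 0. The concentrated side is the cathode; the cell reaction moves Sn²⁺ from high to low concentration with n = 2.
Q = [Sn²⁺]_dilute/[Sn²⁺]_conc = 0.0054/0.5 = 0.0108.
E = 0 − (0.0592/2) log Q = −(0.0592/2)(-1.967) = 0.0582 V.

0.058 V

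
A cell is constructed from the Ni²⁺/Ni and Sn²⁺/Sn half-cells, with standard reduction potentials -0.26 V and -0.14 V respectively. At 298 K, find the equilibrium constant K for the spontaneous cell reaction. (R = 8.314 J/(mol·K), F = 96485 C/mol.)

1.1 × 10^4

E°_cell = -0.14 − (-0.26) = 0.12 V, with n = 2 electrons transferred.
At equilibrium E = 0, so the Nernst equation gives ln K = nFE°/RT = (2)(96485)(0.12)/((8.314)(298)) = 9.35.
K = e^9.35 = 1.1 × 10^4.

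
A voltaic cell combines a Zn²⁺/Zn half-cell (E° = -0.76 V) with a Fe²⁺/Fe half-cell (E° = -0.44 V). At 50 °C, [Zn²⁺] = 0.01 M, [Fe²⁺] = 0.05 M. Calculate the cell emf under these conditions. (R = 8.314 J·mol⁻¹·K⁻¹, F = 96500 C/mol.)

0.342 V

The Fe²⁺/Fe couple has the higher reduction potential and acts as the cathode, so E°_cell = -0.44 − (-0.76) = 0.32 V.
Balancing electrons gives n = 2; the reaction quotient is Q = [Zn²⁺]/[Fe²⁺] = 0.200.
E = E° − (RT/nF) ln Q = 0.32 − (8.314×323)/(2×96500) × (-1.609) = 0.320 + 0.022 = 0.342 V.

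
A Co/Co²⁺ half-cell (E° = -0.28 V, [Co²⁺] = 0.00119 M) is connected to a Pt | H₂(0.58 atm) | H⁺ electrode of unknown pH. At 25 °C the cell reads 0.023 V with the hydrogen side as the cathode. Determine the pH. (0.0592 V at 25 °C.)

pH = 5.92

E°_cell = 0.28 V and n = 2.
log Q = n(E° − E)/0.0592 = 2×(0.28 − 0.023)/0.0592 = 8.682.
With Q = [Co²⁺]·P(H₂) / [H⁺]^2, solving for [H⁺] gives log[H⁺] = -5.922, so pH = 5.92.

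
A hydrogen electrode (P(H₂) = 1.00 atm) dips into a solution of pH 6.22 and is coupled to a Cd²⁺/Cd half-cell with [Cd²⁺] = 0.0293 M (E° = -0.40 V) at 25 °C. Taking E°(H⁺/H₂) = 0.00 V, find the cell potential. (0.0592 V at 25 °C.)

0.077 V

The hydrogen couple is the cathode, so E°_cell = 0.40 V; n = 2.
[H⁺] = 10^(−6.22) = 6 × 10^-7 M, and Q = [Cd²⁺]·P(H₂) / [H⁺]^2 = 8.07 × 10^10.
E = E° − (0.0592/2) log Q = 0.40 − (0.0592/2)(10.907) = 0.077 V.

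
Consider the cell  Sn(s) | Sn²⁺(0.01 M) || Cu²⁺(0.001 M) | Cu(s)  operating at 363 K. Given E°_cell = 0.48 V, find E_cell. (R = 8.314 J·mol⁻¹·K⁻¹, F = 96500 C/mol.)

0.444 V

Balancing electrons gives n = 2; the reaction quotient is Q = [Sn²⁺]/[Cu²⁺] = 10.0.
E = E° − (RT/nF) ln Q = 0.48 − (8.314×363)/(2×96500) × (2.303) = 0.480 − 0.036 = 0.444 V.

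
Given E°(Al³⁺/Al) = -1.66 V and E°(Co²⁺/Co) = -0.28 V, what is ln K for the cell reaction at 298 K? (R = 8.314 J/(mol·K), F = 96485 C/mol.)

E°_cell = -0.28 − (-1.66) = 1.38 V, with n = 6 electrons transferred.
At equilibrium E = 0, so the Nernst equation gives ln K = nFE°/RT = (6)(96485)(1.38)/((8.314)(298)) = 322.45.

ln K = 322.5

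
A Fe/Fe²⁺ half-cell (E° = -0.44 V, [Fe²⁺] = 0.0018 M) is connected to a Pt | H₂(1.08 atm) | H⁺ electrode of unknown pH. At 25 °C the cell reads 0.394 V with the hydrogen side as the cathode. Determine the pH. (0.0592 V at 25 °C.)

pH = 2.13

E°_cell = 0.44 V and n = 2.
log Q = n(E° − E)/0.0592 = 2×(0.44 − 0.394)/0.0592 = 1.554.
With Q = [Fe²⁺]·P(H₂) / [H⁺]^2, solving for [H⁺] gives log[H⁺] = -2.133, so pH = 2.13.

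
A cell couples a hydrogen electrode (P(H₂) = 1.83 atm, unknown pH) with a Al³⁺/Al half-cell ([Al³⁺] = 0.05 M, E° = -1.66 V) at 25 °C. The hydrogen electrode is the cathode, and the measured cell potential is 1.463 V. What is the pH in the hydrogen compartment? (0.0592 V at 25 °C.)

E°_cell = 1.66 V and n = 6.
log Q = n(E° − E)/0.0592 = 6×(1.66 − 1.463)/0.0592 = 19.966.
With Q = [Al³⁺]^2·P(H₂)^3 / [H⁺]^6, solving for [H⁺] gives log[H⁺] = -3.630, so pH = 3.63.

pH = 3.63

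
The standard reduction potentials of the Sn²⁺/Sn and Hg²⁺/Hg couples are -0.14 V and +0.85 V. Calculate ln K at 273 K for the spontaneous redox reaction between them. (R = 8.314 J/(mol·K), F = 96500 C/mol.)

E°_cell = +0.85 − (-0.14) = 0.99 V, with n = 2 electrons transferred.
At equilibrium E = 0, so the Nernst equation gives ln K = nFE°/RT = (2)(96500)(0.99)/((8.314)(273)) = 84.18.

ln K = 84.2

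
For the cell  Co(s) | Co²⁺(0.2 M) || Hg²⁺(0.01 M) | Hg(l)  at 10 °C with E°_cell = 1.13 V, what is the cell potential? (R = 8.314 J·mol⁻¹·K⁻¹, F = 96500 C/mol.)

1.09 V

Balancing electrons gives n = 2; the reaction quotient is Q = [Co²⁺]/[Hg²⁺] = 20.0.
E = E° − (RT/nF) ln Q = 1.13 − (8.314×283)/(2×96500) × (2.996) = 1.130 − 0.037 = 1.093 V.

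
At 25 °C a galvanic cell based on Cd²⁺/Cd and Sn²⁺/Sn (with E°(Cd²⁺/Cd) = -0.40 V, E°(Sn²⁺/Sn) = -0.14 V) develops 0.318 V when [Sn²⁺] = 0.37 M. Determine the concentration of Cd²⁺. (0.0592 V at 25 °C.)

From the Nernst equation, log Q = n(E° − E)/0.0592 = 2(0.26 − 0.318)/0.0592 = -1.959, so Q = 0.0110.
With Q = [Cd²⁺]/[Sn²⁺] and the known concentrations, [Cd²⁺] in the numerator gives [Cd²⁺] = 0.0041 M.

0.0041 M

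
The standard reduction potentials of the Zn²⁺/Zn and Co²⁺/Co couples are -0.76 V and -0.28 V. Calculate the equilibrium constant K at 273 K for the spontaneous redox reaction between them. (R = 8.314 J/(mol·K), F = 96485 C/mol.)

5.3 × 10^17

E°_cell = -0.28 − (-0.76) = 0.48 V, with n = 2 electrons transferred.
At equilibrium E = 0, so the Nernst equation gives ln K = nFE°/RT = (2)(96485)(0.48)/((8.314)(273)) = 40.81.
K = e^40.81 = 5.3 × 10^17.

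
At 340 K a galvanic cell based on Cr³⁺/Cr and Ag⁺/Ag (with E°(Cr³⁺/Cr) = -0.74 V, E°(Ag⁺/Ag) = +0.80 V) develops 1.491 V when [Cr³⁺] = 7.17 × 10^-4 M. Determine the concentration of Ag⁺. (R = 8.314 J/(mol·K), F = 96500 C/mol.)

0.017 M

From the Nernst equation, ln Q = nF(E° − E)/RT = 3×96500×(1.54 − 1.491)/(8.314×340) = 5.018, so Q = 151.
With Q = [Cr³⁺]/[Ag⁺]^3 and the known concentrations, [Ag⁺]^3 in the denominator gives [Ag⁺] = 0.017 M.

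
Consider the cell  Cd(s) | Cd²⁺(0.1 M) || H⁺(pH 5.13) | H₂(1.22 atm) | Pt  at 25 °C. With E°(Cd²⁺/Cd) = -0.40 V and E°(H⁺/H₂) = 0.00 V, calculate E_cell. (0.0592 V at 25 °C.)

The hydrogen couple is the cathode, so E°_cell = 0.40 V; n = 2.
[H⁺] = 10^(−5.13) = 7.4 × 10^-6 M, and Q = [Cd²⁺]·P(H₂) / [H⁺]^2 = 2.22 × 10^9.
E = E° − (0.0592/2) log Q = 0.40 − (0.0592/2)(9.346) = 0.123 V.

0.12 V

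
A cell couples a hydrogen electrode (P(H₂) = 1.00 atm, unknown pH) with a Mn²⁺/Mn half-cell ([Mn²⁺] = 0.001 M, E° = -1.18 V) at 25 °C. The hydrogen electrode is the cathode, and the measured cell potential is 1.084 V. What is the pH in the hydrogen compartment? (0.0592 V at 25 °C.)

pH = 3.12

E°_cell = 1.18 V and n = 2.
log Q = n(E° − E)/0.0592 = 2×(1.18 − 1.084)/0.0592 = 3.243.
With Q = [Mn²⁺]·P(H₂) / [H⁺]^2, solving for [H⁺] gives log[H⁺] = -3.122, so pH = 3.12.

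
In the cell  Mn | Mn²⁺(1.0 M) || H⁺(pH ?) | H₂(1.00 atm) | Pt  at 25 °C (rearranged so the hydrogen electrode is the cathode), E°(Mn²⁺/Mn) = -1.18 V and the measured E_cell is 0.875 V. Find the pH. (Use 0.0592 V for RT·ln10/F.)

pH = 5.15

E°_cell = 1.18 V and n = 2.
log Q = n(E° − E)/0.0592 = 2×(1.18 − 0.875)/0.0592 = 10.304.
With Q = [Mn²⁺]·P(H₂) / [H⁺]^2, solving for [H⁺] gives log[H⁺] = -5.152, so pH = 5.15.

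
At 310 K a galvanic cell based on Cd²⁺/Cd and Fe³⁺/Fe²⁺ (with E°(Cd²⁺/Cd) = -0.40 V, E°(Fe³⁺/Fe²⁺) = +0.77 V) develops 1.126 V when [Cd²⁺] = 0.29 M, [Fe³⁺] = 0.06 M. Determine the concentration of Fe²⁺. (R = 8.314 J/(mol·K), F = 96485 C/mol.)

From the Nernst equation, ln Q = nF(E° − E)/RT = 2×96485×(1.17 − 1.126)/(8.314×310) = 3.294, so Q = 27.0.
With Q = [Cd²⁺]·[Fe²⁺]^2/[Fe³⁺]^2 and the known concentrations, [Fe²⁺]^2 in the numerator gives [Fe²⁺] = 0.58 M.

0.58 M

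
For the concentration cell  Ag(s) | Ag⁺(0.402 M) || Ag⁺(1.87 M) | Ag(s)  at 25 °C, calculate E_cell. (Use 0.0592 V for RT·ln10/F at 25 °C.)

Both half-cells are Ag⁺/Ag, so E°_cell = 0. The concentrated side is the cathode; the cell reaction moves Ag⁺ from high to low concentration with n = 1.
Q = [Ag⁺]_dilute/[Ag⁺]_conc = 0.402/1.87 = 0.215.
E = 0 − (0.0592/1) log Q = −(0.0592/1)(-0.668) = 0.0395 V.

0.040 V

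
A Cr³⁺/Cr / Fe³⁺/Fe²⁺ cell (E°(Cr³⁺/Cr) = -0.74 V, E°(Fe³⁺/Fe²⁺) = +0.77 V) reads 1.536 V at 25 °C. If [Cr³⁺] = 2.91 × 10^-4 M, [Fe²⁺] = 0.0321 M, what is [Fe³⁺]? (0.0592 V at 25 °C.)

From the Nernst equation, log Q = n(E° − E)/0.0592 = 3(1.51 − 1.536)/0.0592 = -1.318, so Q = 0.0481.
With Q = [Cr³⁺]·[Fe²⁺]^3/[Fe³⁺]^3 and the known concentrations, [Fe³⁺]^3 in the denominator gives [Fe³⁺] = 0.0058 M.

0.0058 M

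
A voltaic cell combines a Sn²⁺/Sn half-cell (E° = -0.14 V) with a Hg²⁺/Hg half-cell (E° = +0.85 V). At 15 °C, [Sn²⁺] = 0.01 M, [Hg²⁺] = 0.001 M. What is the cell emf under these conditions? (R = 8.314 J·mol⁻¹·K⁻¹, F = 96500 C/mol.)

The Hg²⁺/Hg couple has the higher reduction potential and acts as the cathode, so E°_cell = +0.85 − (-0.14) = 0.99 V.
Balancing electrons gives n = 2; the reaction quotient is Q = [Sn²⁺]/[Hg²⁺] = 10.0.
E = E° − (RT/nF) ln Q = 0.99 − (8.314×288)/(2×96500) × (2.303) = 0.990 − 0.029 = 0.961 V.

0.961 V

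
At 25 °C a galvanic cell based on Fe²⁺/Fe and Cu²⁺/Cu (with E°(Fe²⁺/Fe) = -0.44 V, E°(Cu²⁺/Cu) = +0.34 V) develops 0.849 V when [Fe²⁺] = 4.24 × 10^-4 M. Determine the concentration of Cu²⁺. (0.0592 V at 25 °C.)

From the Nernst equation, log Q = n(E° − E)/0.0592 = 2(0.78 − 0.849)/0.0592 = -2.331, so Q = 0.00467.
With Q = [Fe²⁺]/[Cu²⁺] and the known concentrations, [Cu²⁺] in the denominator gives [Cu²⁺] = 0.091 M.

0.091 M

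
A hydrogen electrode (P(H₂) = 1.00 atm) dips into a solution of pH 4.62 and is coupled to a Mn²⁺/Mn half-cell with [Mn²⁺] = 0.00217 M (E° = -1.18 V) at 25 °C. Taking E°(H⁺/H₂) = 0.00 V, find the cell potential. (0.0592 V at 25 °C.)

0.99 V

The hydrogen couple is the cathode, so E°_cell = 1.18 V; n = 2.
[H⁺] = 10^(−4.62) = 2.4 × 10^-5 M, and Q = [Mn²⁺]·P(H₂) / [H⁺]^2 = 3.77 × 10^6.
E = E° − (0.0592/2) log Q = 1.18 − (0.0592/2)(6.576) = 0.985 V.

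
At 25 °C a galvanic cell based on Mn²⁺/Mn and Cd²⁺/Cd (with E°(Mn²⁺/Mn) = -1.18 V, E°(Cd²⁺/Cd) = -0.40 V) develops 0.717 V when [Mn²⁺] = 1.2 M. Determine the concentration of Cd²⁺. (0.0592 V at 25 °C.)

0.0089 M

From the Nernst equation, log Q = n(E° − E)/0.0592 = 2(0.78 − 0.717)/0.0592 = 2.128, so Q = 134.
With Q = [Mn²⁺]/[Cd²⁺] and the known concentrations, [Cd²⁺] in the denominator gives [Cd²⁺] = 0.0089 M.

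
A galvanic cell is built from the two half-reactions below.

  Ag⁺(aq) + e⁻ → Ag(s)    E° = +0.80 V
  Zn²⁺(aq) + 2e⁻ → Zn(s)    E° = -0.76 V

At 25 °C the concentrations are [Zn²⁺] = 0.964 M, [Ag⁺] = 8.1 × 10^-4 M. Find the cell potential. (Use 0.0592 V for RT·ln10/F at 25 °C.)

1.38 V

The Ag⁺/Ag couple has the higher reduction potential and acts as the cathode, so E°_cell = +0.80 − (-0.76) = 1.56 V.
Balancing electrons gives n = 2; the reaction quotient is Q = [Zn²⁺]/[Ag⁺]^2 = 1.47 × 10^6.
At 25 °C, E = E° − (0.0592/n) log Q = 1.56 − (0.0592/2)(6.167) = 1.560 − 0.183 = 1.377 V.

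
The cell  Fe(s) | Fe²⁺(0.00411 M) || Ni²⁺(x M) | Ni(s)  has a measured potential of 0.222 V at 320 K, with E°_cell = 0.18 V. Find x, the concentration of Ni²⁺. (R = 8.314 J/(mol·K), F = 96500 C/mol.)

From the Nernst equation, ln Q = nF(E° − E)/RT = 2×96500×(0.18 − 0.222)/(8.314×320) = -3.047, so Q = 0.0475.
With Q = [Fe²⁺]/[Ni²⁺] and the known concentrations, [Ni²⁺] in the denominator gives [Ni²⁺] = 0.087 M.

0.087 M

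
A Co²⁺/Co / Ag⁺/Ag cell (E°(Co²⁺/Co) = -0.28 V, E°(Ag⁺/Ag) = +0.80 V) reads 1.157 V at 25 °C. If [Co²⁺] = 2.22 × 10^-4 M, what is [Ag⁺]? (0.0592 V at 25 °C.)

0.3 M

From the Nernst equation, log Q = n(E° − E)/0.0592 = 2(1.08 − 1.157)/0.0592 = -2.601, so Q = 0.00250.
With Q = [Co²⁺]/[Ag⁺]^2 and the known concentrations, [Ag⁺]^2 in the denominator gives [Ag⁺] = 0.3 M.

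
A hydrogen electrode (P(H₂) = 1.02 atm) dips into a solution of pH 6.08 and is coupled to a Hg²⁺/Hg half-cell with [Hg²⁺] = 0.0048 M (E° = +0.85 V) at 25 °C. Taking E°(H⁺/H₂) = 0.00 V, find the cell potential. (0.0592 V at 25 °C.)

The Hg²⁺/Hg couple is the cathode, so E°_cell = 0.85 V; n = 2.
[H⁺] = 10^(−6.08) = 8.3 × 10^-7 M, and Q = [H⁺]^2 / ([Hg²⁺]·P(H₂)) = 1.41 × 10^-10.
E = E° − (0.0592/2) log Q = 0.85 − (0.0592/2)(-9.850) = 1.142 V.

1.14 V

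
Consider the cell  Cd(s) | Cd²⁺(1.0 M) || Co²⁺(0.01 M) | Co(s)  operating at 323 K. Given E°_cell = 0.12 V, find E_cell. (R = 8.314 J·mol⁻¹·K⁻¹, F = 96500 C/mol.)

Balancing electrons gives n = 2; the reaction quotient is Q = [Cd²⁺]/[Co²⁺] = 100.
E = E° − (RT/nF) ln Q = 0.12 − (8.314×323)/(2×96500) × (4.605) = 0.120 − 0.064 = 0.056 V.

0.056 V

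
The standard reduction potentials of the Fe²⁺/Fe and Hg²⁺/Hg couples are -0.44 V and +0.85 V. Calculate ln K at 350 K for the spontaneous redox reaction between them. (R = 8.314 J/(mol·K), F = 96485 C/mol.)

ln K = 85.5

E°_cell = +0.85 − (-0.44) = 1.29 V, with n = 2 electrons transferred.
At equilibrium E = 0, so the Nernst equation gives ln K = nFE°/RT = (2)(96485)(1.29)/((8.314)(350)) = 85.55.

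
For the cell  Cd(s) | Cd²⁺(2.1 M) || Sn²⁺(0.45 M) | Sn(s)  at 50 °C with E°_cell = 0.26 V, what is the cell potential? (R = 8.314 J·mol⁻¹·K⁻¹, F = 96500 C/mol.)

0.239 V

Balancing electrons gives n = 2; the reaction quotient is Q = [Cd²⁺]/[Sn²⁺] = 4.67.
E = E° − (RT/nF) ln Q = 0.26 − (8.314×323)/(2×96500) × (1.540) = 0.260 − 0.021 = 0.239 V.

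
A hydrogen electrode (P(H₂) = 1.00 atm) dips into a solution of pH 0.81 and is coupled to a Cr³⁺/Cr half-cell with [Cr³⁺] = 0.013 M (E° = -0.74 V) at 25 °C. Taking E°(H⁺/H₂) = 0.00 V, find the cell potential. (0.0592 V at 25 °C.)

0.73 V

The hydrogen couple is the cathode, so E°_cell = 0.74 V; n = 6.
[H⁺] = 10^(−0.81) = 0.15 M, and Q = [Cr³⁺]^2·P(H₂)^3 / [H⁺]^6 = 12.2.
E = E° − (0.0592/6) log Q = 0.74 − (0.0592/6)(1.088) = 0.729 V.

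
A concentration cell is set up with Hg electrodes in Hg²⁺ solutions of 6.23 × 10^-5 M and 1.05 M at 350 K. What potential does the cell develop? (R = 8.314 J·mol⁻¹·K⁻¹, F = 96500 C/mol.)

0.15 V

Both half-cells are Hg²⁺/Hg, so E°_cell = 0. The concentrated side is the cathode; the cell reaction moves Hg²⁺ from high to low concentration with n = 2.
Q = [Hg²⁺]_dilute/[Hg²⁺]_conc = 6.23 × 10^-5/1.05 = 5.93 × 10^-5.
E = 0 − (RT/nF) ln Q = −((8.314×350)/(2×96500))(-9.732) = 0.1467 V.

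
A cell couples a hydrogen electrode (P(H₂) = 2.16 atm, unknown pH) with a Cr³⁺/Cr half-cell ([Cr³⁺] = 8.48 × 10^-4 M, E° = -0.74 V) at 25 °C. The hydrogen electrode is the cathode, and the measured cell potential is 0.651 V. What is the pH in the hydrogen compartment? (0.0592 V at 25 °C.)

pH = 2.36

E°_cell = 0.74 V and n = 6.
log Q = n(E° − E)/0.0592 = 6×(0.74 − 0.651)/0.0592 = 9.020.
With Q = [Cr³⁺]^2·P(H₂)^3 / [H⁺]^6, solving for [H⁺] gives log[H⁺] = -2.360, so pH = 2.36.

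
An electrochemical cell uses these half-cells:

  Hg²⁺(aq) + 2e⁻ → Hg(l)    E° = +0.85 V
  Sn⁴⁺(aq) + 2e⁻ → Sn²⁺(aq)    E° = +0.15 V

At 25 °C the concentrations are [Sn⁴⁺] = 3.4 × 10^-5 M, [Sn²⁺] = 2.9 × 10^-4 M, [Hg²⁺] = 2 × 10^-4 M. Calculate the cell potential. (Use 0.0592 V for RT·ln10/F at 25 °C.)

0.618 V

The Hg²⁺/Hg couple has the higher reduction potential and acts as the cathode, so E°_cell = +0.85 − (+0.15) = 0.70 V.
Balancing electrons gives n = 2; the reaction quotient is Q = [Sn⁴⁺]/([Sn²⁺]·[Hg²⁺]) = 586.
At 25 °C, E = E° − (0.0592/n) log Q = 0.70 − (0.0592/2)(2.768) = 0.700 − 0.082 = 0.618 V.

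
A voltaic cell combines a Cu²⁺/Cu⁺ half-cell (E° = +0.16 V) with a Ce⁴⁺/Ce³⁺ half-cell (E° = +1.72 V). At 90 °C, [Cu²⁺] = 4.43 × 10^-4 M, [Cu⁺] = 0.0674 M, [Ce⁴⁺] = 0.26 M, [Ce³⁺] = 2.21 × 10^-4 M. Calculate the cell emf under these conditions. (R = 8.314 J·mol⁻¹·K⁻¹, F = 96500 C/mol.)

1.94 V

The Ce⁴⁺/Ce³⁺ couple has the higher reduction potential and acts as the cathode, so E°_cell = +1.72 − (+0.16) = 1.56 V.
Balancing electrons gives n = 1; the reaction quotient is Q = [Cu²⁺]·[Ce³⁺]/([Cu⁺]·[Ce⁴⁺]) = 5.59 × 10^-6.
E = E° − (RT/nF) ln Q = 1.56 − (8.314×363)/(1×96500) × (-12.095) = 1.560 + 0.378 = 1.938 V.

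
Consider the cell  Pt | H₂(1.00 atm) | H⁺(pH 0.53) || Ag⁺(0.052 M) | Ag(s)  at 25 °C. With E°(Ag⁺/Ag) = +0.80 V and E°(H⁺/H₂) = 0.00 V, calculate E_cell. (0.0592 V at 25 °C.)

0.76 V

The Ag⁺/Ag couple is the cathode, so E°_cell = 0.80 V; n = 2.
[H⁺] = 10^(−0.53) = 0.30 M, and Q = [H⁺]^2 / ([Ag⁺]^2·P(H₂)) = 32.2.
E = E° − (0.0592/2) log Q = 0.80 − (0.0592/2)(1.508) = 0.755 V.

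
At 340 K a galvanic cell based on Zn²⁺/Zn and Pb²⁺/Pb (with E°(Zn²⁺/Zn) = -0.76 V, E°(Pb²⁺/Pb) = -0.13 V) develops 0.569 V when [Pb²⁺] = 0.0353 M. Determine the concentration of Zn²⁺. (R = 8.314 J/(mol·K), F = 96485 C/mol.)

From the Nernst equation, ln Q = nF(E° − E)/RT = 2×96485×(0.63 − 0.569)/(8.314×340) = 4.164, so Q = 64.3.
With Q = [Zn²⁺]/[Pb²⁺] and the known concentrations, [Zn²⁺] in the numerator gives [Zn²⁺] = 2.3 M.

2.3 M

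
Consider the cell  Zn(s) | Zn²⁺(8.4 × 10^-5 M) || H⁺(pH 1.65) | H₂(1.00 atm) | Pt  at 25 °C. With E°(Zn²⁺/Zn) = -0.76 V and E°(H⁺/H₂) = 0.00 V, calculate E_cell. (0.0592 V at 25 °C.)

0.78 V

The hydrogen couple is the cathode, so E°_cell = 0.76 V; n = 2.
[H⁺] = 10^(−1.65) = 0.022 M, and Q = [Zn²⁺]·P(H₂) / [H⁺]^2 = 0.168.
E = E° − (0.0592/2) log Q = 0.76 − (0.0592/2)(-0.776) = 0.783 V.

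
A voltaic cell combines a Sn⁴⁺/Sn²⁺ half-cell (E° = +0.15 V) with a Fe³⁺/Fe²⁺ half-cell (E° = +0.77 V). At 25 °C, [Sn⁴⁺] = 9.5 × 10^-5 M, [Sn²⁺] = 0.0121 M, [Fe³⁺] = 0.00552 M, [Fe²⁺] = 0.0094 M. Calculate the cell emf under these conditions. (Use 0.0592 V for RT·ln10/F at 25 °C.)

The Fe³⁺/Fe²⁺ couple has the higher reduction potential and acts as the cathode, so E°_cell = +0.77 − (+0.15) = 0.62 V.
Balancing electrons gives n = 2; the reaction quotient is Q = [Sn⁴⁺]·[Fe²⁺]^2/([Sn²⁺]·[Fe³⁺]^2) = 0.0228.
At 25 °C, E = E° − (0.0592/n) log Q = 0.62 − (0.0592/2)(-1.643) = 0.620 + 0.049 = 0.669 V.

0.669 V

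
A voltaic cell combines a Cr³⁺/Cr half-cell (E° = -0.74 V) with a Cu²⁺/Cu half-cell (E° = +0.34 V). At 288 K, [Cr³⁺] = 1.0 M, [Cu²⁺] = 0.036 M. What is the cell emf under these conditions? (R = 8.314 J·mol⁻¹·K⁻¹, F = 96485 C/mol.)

1.04 V

The Cu²⁺/Cu couple has the higher reduction potential and acts as the cathode, so E°_cell = +0.34 − (-0.74) = 1.08 V.
Balancing electrons gives n = 6; the reaction quotient is Q = [Cr³⁺]^2/[Cu²⁺]^3 = 2.14 × 10^4.
E = E° − (RT/nF) ln Q = 1.08 − (8.314×288)/(6×96485) × (9.973) = 1.080 − 0.041 = 1.039 V.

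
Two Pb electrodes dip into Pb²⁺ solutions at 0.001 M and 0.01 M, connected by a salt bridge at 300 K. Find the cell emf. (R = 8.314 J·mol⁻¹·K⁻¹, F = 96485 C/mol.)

0.030 V

Both half-cells are Pb²⁺/Pb, so E°_cell = 0. The concentrated side is the cathode; the cell reaction moves Pb²⁺ from high to low concentration with n = 2.
Q = [Pb²⁺]_dilute/[Pb²⁺]_conc = 0.001/0.01 = 0.100.
E = 0 − (RT/nF) ln Q = −((8.314×300)/(2×96485))(-2.303) = 0.0298 V.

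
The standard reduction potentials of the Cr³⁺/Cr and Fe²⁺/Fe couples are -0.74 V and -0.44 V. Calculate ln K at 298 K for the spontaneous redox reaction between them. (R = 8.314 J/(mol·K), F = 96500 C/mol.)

E°_cell = -0.44 − (-0.74) = 0.30 V, with n = 6 electrons transferred.
At equilibrium E = 0, so the Nernst equation gives ln K = nFE°/RT = (6)(96500)(0.30)/((8.314)(298)) = 70.11.

ln K = 70.1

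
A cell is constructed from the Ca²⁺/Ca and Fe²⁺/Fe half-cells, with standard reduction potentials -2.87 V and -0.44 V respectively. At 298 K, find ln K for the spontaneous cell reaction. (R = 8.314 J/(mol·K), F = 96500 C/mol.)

ln K = 189.3

E°_cell = -0.44 − (-2.87) = 2.43 V, with n = 2 electrons transferred.
At equilibrium E = 0, so the Nernst equation gives ln K = nFE°/RT = (2)(96500)(2.43)/((8.314)(298)) = 189.29.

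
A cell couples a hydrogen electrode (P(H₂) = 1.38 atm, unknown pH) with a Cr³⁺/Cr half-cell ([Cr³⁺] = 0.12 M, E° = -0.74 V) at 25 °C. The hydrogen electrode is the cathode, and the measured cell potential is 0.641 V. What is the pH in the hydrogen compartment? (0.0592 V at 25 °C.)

E°_cell = 0.74 V and n = 6.
log Q = n(E° − E)/0.0592 = 6×(0.74 − 0.641)/0.0592 = 10.034.
With Q = [Cr³⁺]^2·P(H₂)^3 / [H⁺]^6, solving for [H⁺] gives log[H⁺] = -1.909, so pH = 1.91.

pH = 1.91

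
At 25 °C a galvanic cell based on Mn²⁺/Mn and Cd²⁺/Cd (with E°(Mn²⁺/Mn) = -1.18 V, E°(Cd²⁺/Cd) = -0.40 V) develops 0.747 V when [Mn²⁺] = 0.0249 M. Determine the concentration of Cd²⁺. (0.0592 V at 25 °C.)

0.0019 M

From the Nernst equation, log Q = n(E° − E)/0.0592 = 2(0.78 − 0.747)/0.0592 = 1.115, so Q = 13.0.
With Q = [Mn²⁺]/[Cd²⁺] and the known concentrations, [Cd²⁺] in the denominator gives [Cd²⁺] = 0.0019 M.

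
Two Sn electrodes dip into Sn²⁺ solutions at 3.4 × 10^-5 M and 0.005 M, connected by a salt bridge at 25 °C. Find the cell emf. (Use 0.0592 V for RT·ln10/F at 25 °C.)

0.064 V

Both half-cells are Sn²⁺/Sn, so E°_cell = 0. The concentrated side is the cathode; the cell reaction moves Sn²⁺ from high to low concentration with n = 2.
Q = [Sn²⁺]_dilute/[Sn²⁺]_conc = 3.4 × 10^-5/0.005 = 0.00680.
E = 0 − (0.0592/2) log Q = −(0.0592/2)(-2.167) = 0.0641 V.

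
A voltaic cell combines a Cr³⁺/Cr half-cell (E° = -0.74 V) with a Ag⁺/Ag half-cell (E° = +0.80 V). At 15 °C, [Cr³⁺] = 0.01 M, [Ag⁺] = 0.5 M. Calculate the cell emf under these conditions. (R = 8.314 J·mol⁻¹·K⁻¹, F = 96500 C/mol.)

The Ag⁺/Ag couple has the higher reduction potential and acts as the cathode, so E°_cell = +0.80 − (-0.74) = 1.54 V.
Balancing electrons gives n = 3; the reaction quotient is Q = [Cr³⁺]/[Ag⁺]^3 = 0.0800.
E = E° − (RT/nF) ln Q = 1.54 − (8.314×288)/(3×96500) × (-2.526) = 1.540 + 0.021 = 1.561 V.

1.56 V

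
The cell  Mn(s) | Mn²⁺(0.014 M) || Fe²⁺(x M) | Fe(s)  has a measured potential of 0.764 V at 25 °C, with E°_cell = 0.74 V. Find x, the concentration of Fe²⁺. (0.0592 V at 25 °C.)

0.091 M

From the Nernst equation, log Q = n(E° − E)/0.0592 = 2(0.74 − 0.764)/0.0592 = -0.811, so Q = 0.155.
With Q = [Mn²⁺]/[Fe²⁺] and the known concentrations, [Fe²⁺] in the denominator gives [Fe²⁺] = 0.091 M.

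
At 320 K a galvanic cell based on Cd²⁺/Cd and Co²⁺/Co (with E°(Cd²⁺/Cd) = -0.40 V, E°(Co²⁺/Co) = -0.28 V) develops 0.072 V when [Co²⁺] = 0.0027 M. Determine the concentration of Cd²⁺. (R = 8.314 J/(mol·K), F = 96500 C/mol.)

0.088 M

From the Nernst equation, ln Q = nF(E° − E)/RT = 2×96500×(0.12 − 0.072)/(8.314×320) = 3.482, so Q = 32.5.
With Q = [Cd²⁺]/[Co²⁺] and the known concentrations, [Cd²⁺] in the numerator gives [Cd²⁺] = 0.088 M.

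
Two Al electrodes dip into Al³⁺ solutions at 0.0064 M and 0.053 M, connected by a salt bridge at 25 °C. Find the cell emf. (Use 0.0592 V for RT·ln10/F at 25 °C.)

0.018 V

Both half-cells are Al³⁺/Al, so E°_cell = 0. The concentrated side is the cathode; the cell reaction moves Al³⁺ from high to low concentration with n = 3.
Q = [Al³⁺]_dilute/[Al³⁺]_conc = 0.0064/0.053 = 0.121.
E = 0 − (0.0592/3) log Q = −(0.0592/3)(-0.918) = 0.0181 V.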